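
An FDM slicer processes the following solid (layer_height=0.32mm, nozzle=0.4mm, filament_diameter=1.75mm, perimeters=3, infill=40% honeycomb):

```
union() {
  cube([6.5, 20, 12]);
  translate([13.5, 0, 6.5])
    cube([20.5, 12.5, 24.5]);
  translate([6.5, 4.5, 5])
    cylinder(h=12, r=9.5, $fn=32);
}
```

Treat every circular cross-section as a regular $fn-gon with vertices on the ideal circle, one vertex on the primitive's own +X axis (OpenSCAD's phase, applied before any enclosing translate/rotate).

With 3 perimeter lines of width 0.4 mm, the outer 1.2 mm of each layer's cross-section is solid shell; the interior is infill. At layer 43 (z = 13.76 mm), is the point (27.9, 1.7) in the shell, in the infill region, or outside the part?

infill

At z = 13.76 mm: the cube does not reach this height (z outside [0, 12]); the cube at (13.5, 0) is present — its section is the full 20.5×12.5 rectangle; the cylinder at (6.5, 4.5): section is a regular 32-gon, circumradius r=9.5; Merging all regions: the regions partially overlap (shared area 20.25 mm²), so overlapping operands fuse into one piece — 1 connected region. Overall, the cross-section is a single solid region. The nearest boundary edge runs (34.00, 0.00)→(14.81, 0.00); distance from the point to it = 1.70 mm. The point is inside the cross-section and 1.70 mm from the nearest boundary — more than the 1.2 mm shell width (3 × 0.4), so it's in the infill interior.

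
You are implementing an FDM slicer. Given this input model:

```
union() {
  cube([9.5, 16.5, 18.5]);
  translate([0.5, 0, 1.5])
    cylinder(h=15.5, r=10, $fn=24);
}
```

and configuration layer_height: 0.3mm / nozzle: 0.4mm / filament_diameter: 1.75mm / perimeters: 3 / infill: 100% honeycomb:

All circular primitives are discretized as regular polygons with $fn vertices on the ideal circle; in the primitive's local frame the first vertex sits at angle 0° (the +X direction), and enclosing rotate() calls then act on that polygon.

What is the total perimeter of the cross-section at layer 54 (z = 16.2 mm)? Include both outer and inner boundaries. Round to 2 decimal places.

At z = 16.2 mm: the cube is present — its section is the full 9.5×16.5 rectangle (perimeter 52.00 mm); the r=10 cylinder at (0.5, 0) contributes a regular 24-gon of circumradius 10 (perimeter = 2·24·10.000·sin(180°/24) = 62.65 mm); Taking the union: the regions partially overlap (shared area 79.96 mm²), so the edge portions inside another operand are dropped and the merged outline is re-measured after clipping — boundary = 79.20 mm. Overall, the cross-section is a single solid region. Total boundary length (outer) = 79.20 mm.

79.20 mm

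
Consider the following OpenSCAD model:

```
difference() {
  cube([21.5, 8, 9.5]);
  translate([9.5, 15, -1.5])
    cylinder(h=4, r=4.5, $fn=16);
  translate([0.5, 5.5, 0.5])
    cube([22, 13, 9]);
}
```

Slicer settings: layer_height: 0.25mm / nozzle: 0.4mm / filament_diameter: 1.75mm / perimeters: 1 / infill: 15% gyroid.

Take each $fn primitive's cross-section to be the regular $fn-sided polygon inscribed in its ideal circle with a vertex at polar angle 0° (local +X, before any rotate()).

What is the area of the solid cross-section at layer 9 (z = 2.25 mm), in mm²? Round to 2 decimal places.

At z = 2.25 mm: the cube is present — its section is the full 21.5×8 rectangle (area 172.00 mm²); the r=4.5 cylinder at (9.5, 15) gives a regular 16-gon of circumradius 4.5 (constant along its height) (area = (16/2)·4.500²·sin(360°/16) = 61.99 mm²); the cube at (0.5, 5.5) is present — its section is the full 22×13 rectangle (area 286.00 mm²); Taking the first minus the rest: starting from the 21.5×8 cube (172.00 mm²), the r=4.5 cylinder at (9.5, 15) misses the remaining region (no effect); the 22×13 cube at (0.5, 5.5) partially overlaps it — only the 52.50 mm² overlap (of its 286.00 mm²) is removed, clipping the outline — area = 119.50 mm². Overall, the cross-section is a single solid region. Net area = 119.50 mm².

119.50 mm²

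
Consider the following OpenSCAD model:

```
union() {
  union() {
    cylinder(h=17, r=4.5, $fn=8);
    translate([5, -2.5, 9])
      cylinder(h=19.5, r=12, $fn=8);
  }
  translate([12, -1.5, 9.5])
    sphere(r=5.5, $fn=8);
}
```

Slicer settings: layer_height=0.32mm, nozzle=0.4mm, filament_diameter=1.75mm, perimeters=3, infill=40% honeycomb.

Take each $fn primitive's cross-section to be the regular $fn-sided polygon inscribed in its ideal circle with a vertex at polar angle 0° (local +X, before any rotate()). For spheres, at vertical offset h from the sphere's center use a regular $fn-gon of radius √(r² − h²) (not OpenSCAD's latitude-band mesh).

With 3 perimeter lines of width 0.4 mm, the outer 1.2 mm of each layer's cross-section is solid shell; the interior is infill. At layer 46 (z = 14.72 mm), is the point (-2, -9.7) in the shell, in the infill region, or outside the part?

infill

At z = 14.72 mm: the r=4.5 cylinder contributes a regular 8-gon of circumradius 4.5; the r=12 cylinder at (5, -2.5) contributes a regular 8-gon of circumradius 12; Combining (union): the r=4.5 cylinder lies entirely inside the r=12 cylinder at (5, -2.5), so the union is just the r=12 cylinder at (5, -2.5) — 1 connected region; the r=5.5 sphere at (12, -1.5) slices to a regular 8-gon of circumradius 1.733 (√(r²−h²) with h=5.22 from center); Taking the union: the r=5.5 sphere at (12, -1.5) lies entirely inside that combined region, so the union is just that combined region — 1 connected region. Overall, the cross-section is a single solid region. The nearest boundary edge runs (5.00, -14.50)→(-3.49, -10.99); distance from the point to it = 1.76 mm. The point is inside the cross-section and 1.76 mm from the nearest boundary — more than the 1.2 mm shell width (3 × 0.4), so it's in the infill interior.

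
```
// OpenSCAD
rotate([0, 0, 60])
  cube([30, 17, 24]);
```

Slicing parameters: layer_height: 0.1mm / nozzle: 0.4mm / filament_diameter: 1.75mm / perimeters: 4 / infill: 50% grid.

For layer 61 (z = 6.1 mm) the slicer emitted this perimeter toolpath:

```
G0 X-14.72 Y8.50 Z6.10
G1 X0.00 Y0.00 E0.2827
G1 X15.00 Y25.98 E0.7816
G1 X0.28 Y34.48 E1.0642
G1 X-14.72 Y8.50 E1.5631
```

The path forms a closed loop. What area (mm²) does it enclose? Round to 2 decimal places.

509.93 mm²

Apply the shoelace formula to the sequence of (X, Y) vertices; enclosed area = 509.93 mm².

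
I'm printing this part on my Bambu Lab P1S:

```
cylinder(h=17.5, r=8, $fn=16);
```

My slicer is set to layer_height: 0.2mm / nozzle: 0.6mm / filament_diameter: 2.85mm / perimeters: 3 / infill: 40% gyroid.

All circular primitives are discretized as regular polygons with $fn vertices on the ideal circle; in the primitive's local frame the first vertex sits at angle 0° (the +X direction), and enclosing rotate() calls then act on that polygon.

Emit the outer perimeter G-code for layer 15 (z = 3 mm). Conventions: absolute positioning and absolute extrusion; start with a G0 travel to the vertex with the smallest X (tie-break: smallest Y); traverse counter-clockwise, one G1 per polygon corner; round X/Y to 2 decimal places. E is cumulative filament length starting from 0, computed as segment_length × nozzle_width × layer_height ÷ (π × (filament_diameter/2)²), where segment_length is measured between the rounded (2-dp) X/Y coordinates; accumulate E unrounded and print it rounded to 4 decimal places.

At z = 3 mm: the cylinder: section is a regular 16-gon, circumradius r=8. The outline is a single polygon with 16 vertices. Extrusion per mm of travel: 0.6 × 0.2 / (π × 1.425²) = 0.018811. Accumulating E over each segment gives final E = 0.9395.

G0 X-8.00 Y0.00 Z3.00
G1 X-7.39 Y-3.06 E0.0587
G1 X-5.66 Y-5.66 E0.1174
G1 X-3.06 Y-7.39 E0.1762
G1 X0.00 Y-8.00 E0.2349
G1 X3.06 Y-7.39 E0.2936
G1 X5.66 Y-5.66 E0.3523
G1 X7.39 Y-3.06 E0.4111
G1 X8.00 Y0.00 E0.4698
G1 X7.39 Y3.06 E0.5284
G1 X5.66 Y5.66 E0.5872
G1 X3.06 Y7.39 E0.6459
G1 X0.00 Y8.00 E0.7046
G1 X-3.06 Y7.39 E0.7633
G1 X-5.66 Y5.66 E0.8221
G1 X-7.39 Y3.06 E0.8808
G1 X-8.00 Y0.00 E0.9395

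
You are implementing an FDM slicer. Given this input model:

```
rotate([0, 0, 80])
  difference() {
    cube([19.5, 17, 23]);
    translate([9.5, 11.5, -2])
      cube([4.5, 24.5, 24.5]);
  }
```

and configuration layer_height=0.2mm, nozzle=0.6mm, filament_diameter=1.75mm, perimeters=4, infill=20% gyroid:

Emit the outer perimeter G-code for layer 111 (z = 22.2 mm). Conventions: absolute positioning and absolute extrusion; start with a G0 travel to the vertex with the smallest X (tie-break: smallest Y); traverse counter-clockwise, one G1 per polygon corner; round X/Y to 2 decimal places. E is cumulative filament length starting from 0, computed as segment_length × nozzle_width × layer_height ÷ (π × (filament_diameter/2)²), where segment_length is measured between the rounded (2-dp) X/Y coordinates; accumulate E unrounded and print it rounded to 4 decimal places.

G0 X-16.74 Y2.95 Z22.20
G1 X0.00 Y0.00 E0.8480
G1 X3.39 Y19.20 E1.8207
G1 X-13.36 Y22.16 E2.6693
G1 X-14.31 Y16.74 E2.9439
G1 X-8.89 Y15.78 E3.2185
G1 X-9.68 Y11.35 E3.4430
G1 X-15.09 Y12.31 E3.7171
G1 X-16.74 Y2.95 E4.1913

At z = 22.2 mm: the cube (footprint 19.5×17) is included at this height; the 4.5×24.5 cube at (9.5, 11.5) contributes its full rectangle; Taking the first minus the rest: starting from the 19.5×17 cube, the 4.5×24.5 cube at (9.5, 11.5) partially overlaps it — only the 24.75 mm² overlap (of its 110.25 mm²) is removed, clipping the outline — 1 connected region; (whole slice rotated 80° about Z — lengths, areas and connectivity unchanged). The outline is a single polygon with 8 vertices. Extrusion per mm of travel: 0.6 × 0.2 / (π × 0.875²) = 0.049890. Accumulating E over each segment gives final E = 4.1913.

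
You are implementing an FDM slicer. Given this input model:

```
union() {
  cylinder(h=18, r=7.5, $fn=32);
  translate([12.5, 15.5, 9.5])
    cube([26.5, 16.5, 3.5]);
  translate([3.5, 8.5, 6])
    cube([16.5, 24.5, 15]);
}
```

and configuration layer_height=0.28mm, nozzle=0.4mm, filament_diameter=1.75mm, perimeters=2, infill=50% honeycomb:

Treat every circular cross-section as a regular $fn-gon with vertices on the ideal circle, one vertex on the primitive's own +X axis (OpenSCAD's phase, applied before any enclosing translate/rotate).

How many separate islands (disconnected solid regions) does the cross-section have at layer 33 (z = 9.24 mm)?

At z = 9.24 mm: the r=7.5 cylinder contributes a regular 32-gon of circumradius 7.5; the cube at (12.5, 15.5) is not intersected at this z (z outside [9.5, 13]); the 16.5×24.5 cube at (3.5, 8.5) contributes its full rectangle; Taking the union: the 2 present regions are separate (no shared area or edge), so areas and boundary lengths simply add and each stays a separate island — 2 connected regions. Overall, the cross-section has 2 separate islands. Island count = 2.

2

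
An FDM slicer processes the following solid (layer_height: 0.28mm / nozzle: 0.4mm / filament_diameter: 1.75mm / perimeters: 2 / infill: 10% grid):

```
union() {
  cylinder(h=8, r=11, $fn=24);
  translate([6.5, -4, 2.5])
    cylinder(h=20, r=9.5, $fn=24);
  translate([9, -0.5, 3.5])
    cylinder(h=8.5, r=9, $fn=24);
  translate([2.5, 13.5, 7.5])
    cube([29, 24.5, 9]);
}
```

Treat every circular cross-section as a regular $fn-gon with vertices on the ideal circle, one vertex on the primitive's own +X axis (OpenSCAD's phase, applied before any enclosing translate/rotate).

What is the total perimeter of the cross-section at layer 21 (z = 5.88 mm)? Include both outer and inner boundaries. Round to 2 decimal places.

At z = 5.88 mm: the r=11 cylinder gives a regular 24-gon of circumradius 11 (constant along its height) (perimeter = 2·24·11.000·sin(180°/24) = 68.92 mm); the r=9.5 cylinder at (6.5, -4) gives a regular 24-gon of circumradius 9.5 (constant along its height) (perimeter = 2·24·9.500·sin(180°/24) = 59.52 mm); the r=9 cylinder at (9, -0.5) gives a regular 24-gon of circumradius 9 (constant along its height) (perimeter = 2·24·9.000·sin(180°/24) = 56.39 mm); the cube at (2.5, 13.5) is absent (z outside [7.5, 16.5]); Combining (union): the regions partially overlap (shared area 374.75 mm²), so the edge portions inside another operand are dropped and the merged outline is re-measured after clipping — boundary = 84.32 mm. Overall, the cross-section is a single solid region. Total boundary length (outer) = 84.32 mm.

84.32 mm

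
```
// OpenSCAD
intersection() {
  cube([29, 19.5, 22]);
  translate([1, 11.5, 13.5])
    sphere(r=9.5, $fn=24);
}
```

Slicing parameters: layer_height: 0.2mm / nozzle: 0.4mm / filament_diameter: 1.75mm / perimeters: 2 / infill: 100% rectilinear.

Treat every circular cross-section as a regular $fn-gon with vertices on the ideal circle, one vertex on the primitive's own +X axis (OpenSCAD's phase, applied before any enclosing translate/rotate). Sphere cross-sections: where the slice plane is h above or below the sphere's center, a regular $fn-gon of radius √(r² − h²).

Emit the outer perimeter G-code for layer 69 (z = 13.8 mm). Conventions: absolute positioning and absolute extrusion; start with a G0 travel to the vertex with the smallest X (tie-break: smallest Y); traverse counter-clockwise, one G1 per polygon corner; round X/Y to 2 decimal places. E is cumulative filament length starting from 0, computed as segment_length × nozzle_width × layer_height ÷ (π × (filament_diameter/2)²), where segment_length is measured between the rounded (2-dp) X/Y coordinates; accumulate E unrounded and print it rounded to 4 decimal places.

G0 X0.00 Y2.14 Z13.80
G1 X1.00 Y2.00 E0.0336
G1 X3.46 Y2.33 E0.1161
G1 X5.75 Y3.28 E0.1986
G1 X7.71 Y4.79 E0.2809
G1 X9.22 Y6.75 E0.3632
G1 X10.17 Y9.04 E0.4456
G1 X10.50 Y11.50 E0.5282
G1 X10.17 Y13.96 E0.6107
G1 X9.22 Y16.25 E0.6932
G1 X7.71 Y18.21 E0.7755
G1 X6.04 Y19.50 E0.8457
G1 X0.00 Y19.50 E1.0466
G1 X0.00 Y2.14 E1.6240

At z = 13.8 mm: the cube is present — its section is the full 29×19.5 rectangle; the sphere at (1, 11.5): section is a regular 24-gon, circumradius = √(r²−h²) = √(9.5²−0.3²) = 9.495; After intersecting: the r=9.5 sphere at (1, 11.5) partially overlaps the 29×19.5 cube; clipping to the common part keeps 152.53 mm² — 1 connected region. The outline is a single polygon with 13 vertices. Extrusion per mm of travel: 0.4 × 0.2 / (π × 0.875²) = 0.033260. Accumulating E over each segment gives final E = 1.6240.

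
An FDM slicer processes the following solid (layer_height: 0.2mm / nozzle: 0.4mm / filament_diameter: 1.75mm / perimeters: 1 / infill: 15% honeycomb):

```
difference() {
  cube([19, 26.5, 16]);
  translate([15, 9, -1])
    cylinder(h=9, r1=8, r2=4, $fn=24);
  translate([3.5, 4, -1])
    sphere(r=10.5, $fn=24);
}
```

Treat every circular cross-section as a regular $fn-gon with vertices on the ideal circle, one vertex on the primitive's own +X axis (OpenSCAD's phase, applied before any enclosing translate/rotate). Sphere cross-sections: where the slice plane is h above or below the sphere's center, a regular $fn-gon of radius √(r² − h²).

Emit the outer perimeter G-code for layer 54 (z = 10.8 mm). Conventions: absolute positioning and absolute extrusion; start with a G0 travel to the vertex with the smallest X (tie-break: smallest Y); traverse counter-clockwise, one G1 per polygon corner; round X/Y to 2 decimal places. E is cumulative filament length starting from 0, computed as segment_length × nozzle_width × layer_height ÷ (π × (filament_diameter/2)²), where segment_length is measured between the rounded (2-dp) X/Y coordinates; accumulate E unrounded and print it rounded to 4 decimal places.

G0 X0.00 Y0.00 Z10.80
G1 X19.00 Y0.00 E0.6319
G1 X19.00 Y26.50 E1.5133
G1 X0.00 Y26.50 E2.1453
G1 X0.00 Y0.00 E3.0267

At z = 10.8 mm: the cube (footprint 19×26.5) is included at this height; the cone at (15, 9) does not reach this height (z outside [-1, 8]); the sphere at (3.5, 4) does not reach this height (|z−center|=11.800 > r=10.5); Subtracting the remaining from the first: none of the subtracted shapes is present at this height, so the 19×26.5 cube is unchanged — 1 connected region. The outline is a single polygon with 4 vertices. Extrusion per mm of travel: 0.4 × 0.2 / (π × 0.875²) = 0.033260. Accumulating E over each segment gives final E = 3.0267.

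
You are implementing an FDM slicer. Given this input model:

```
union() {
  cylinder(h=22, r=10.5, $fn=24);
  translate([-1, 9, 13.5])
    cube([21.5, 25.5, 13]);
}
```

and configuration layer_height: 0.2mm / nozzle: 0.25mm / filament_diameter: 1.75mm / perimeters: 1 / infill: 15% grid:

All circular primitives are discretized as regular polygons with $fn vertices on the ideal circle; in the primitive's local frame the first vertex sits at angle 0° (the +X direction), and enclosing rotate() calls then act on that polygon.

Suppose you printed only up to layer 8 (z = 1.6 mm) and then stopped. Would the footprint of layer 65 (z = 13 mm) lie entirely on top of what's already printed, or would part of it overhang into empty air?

Compare the two slices. At z = 1.6: the r=10.5 cylinder contributes a regular 24-gon of circumradius 10.5 (area = (24/2)·10.500²·sin(360°/24) = 342.42 mm²); the cube at (-1, 9) is absent (z outside [13.5, 26.5]); Merging all regions: only the r=10.5 cylinder is present, so the union is just that shape — area = 342.42 mm². At z = 13: the r=10.5 cylinder gives a regular 24-gon of circumradius 10.5 (constant along its height) (area = (24/2)·10.500²·sin(360°/24) = 342.42 mm²); the cube at (-1, 9) is not intersected at this z (z outside [13.5, 26.5]); Taking the union: only the r=10.5 cylinder is present, so the union is just that shape — area = 342.42 mm². Checking containment: the cross-section at z = 13 is a subset of the cross-section at z = 1.6.

entirely on top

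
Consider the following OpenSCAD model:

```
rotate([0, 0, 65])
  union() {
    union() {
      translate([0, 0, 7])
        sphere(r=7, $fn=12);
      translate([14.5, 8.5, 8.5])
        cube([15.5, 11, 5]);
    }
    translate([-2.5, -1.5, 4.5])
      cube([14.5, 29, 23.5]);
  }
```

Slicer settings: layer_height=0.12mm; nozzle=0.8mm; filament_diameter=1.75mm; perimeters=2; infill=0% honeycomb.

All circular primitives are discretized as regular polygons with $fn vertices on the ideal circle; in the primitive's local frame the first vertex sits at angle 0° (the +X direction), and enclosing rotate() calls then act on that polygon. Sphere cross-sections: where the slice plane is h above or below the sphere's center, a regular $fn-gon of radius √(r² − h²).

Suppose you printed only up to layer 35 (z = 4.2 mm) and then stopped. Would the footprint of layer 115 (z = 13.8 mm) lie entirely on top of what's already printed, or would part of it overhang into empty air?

part overhangs

Compare the two slices. At z = 4.2: the r=7 sphere contributes a regular 12-gon of circumradius √(7²−2.8²) = 6.416 (area = (12/2)·6.416²·sin(360°/12) = 123.48 mm²); the cube at (14.5, 8.5) is absent (z outside [8.5, 13.5]); Merging all regions: only the r=7 sphere is present, so the union is just that shape — area = 123.48 mm²; the cube at (-2.5, -1.5) is not intersected at this z (z outside [4.5, 28]); Merging all regions: only the result so far is present, so the union is just that shape — area = 123.48 mm²; (rotated 65° about Z; rotation is an isometry so areas/perimeters/island counts are preserved). At z = 13.8: the r=7 sphere slices to a regular 12-gon of circumradius 1.661 (√(r²−h²) with h=6.8 from center) (area = (12/2)·1.661²·sin(360°/12) = 8.28 mm²); the cube at (14.5, 8.5) is not intersected at this z (z outside [8.5, 13.5]); Taking the union: only the r=7 sphere is present, so the union is just that shape — area = 8.28 mm²; the 14.5×29 cube at (-2.5, -1.5) contributes its full rectangle (area 420.50 mm²); Merging all regions: the regions partially overlap — summed areas 428.78 mm² minus the doubly-counted overlap 8.18 mm² gives 420.60 mm² — area = 420.60 mm²; (rotated 65° about Z; rotation is an isometry so areas/perimeters/island counts are preserved). Checking containment: at z = 13.8 the cross-section extends beyond the z = 4.2 cross-section by about 361.36 mm².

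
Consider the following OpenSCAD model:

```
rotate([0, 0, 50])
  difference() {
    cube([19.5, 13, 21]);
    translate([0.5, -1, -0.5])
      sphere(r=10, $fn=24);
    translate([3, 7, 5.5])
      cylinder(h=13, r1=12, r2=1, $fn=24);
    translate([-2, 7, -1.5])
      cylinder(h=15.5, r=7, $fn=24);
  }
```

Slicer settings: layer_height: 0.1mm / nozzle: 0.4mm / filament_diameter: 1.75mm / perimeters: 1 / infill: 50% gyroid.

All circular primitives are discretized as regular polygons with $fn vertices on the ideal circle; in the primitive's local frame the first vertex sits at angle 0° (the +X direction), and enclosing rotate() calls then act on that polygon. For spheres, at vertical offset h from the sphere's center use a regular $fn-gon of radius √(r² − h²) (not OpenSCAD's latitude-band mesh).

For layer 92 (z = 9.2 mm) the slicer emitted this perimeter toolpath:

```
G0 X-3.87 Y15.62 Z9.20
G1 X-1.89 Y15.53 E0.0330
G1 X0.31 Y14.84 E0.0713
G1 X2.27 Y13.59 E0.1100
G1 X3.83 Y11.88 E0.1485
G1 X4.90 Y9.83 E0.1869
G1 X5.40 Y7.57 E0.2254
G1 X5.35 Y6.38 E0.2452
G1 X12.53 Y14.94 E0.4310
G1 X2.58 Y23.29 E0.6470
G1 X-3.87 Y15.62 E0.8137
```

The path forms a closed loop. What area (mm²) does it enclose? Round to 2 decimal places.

Apply the shoelace formula to the sequence of (X, Y) vertices; enclosed area = 111.55 mm².

111.55 mm²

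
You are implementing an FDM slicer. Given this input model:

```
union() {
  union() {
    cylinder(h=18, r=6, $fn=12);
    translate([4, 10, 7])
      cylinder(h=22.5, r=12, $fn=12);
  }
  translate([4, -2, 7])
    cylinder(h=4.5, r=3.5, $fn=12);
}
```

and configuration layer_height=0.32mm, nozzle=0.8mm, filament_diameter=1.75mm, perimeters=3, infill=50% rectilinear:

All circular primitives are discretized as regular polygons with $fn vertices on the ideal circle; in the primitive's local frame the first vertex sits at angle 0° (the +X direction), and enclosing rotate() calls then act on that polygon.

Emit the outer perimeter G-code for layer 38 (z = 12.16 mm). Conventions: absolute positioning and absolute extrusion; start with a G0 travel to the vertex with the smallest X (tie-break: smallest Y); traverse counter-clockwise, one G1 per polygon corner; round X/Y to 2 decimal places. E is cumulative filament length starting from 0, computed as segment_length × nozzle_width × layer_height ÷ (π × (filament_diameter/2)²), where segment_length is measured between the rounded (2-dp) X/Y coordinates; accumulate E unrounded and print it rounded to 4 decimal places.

At z = 12.16 mm: the cylinder: section is a regular 12-gon, circumradius r=6; the r=12 cylinder at (4, 10) gives a regular 12-gon of circumradius 12 (constant along its height); Taking the union: the regions partially overlap (shared area 59.28 mm²), so overlapping operands fuse into one piece — 1 connected region; the cylinder at (4, -2) is not intersected at this z (z outside [7, 11.5]); Taking the union: only that combined region is present, so the union is just that shape — 1 connected region. The outline is a single polygon with 18 vertices. Extrusion per mm of travel: 0.8 × 0.32 / (π × 0.875²) = 0.106432. Accumulating E over each segment gives final E = 8.7337.

G0 X-8.00 Y10.00 Z12.16
G1 X-6.39 Y4.00 E0.6612
G1 X-5.24 Y2.85 E0.8343
G1 X-6.00 Y0.00 E1.1482
G1 X-5.20 Y-3.00 E1.4787
G1 X-3.00 Y-5.20 E1.8098
G1 X0.00 Y-6.00 E2.1403
G1 X3.00 Y-5.20 E2.4707
G1 X5.20 Y-3.00 E2.8019
G1 X5.58 Y-1.58 E2.9583
G1 X10.00 Y-0.39 E3.4455
G1 X14.39 Y4.00 E4.1063
G1 X16.00 Y10.00 E4.7675
G1 X14.39 Y16.00 E5.4286
G1 X10.00 Y20.39 E6.0894
G1 X4.00 Y22.00 E6.7506
G1 X-2.00 Y20.39 E7.4118
G1 X-6.39 Y16.00 E8.0726
G1 X-8.00 Y10.00 E8.7337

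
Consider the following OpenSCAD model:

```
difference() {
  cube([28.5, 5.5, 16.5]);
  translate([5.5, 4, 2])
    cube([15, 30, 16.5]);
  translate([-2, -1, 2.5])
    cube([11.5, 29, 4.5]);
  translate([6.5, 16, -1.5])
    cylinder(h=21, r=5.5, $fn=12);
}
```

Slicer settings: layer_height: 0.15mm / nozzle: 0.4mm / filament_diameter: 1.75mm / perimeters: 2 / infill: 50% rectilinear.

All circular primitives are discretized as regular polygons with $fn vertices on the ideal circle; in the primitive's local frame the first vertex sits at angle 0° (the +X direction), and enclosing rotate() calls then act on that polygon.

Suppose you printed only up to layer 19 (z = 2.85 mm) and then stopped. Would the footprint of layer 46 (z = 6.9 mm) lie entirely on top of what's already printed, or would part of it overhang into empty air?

Compare the two slices. At z = 2.85: the cube (footprint 28.5×5.5) is included at this height (area 156.75 mm²); the cube at (5.5, 4) (footprint 15×30) is included at this height (area 450.00 mm²); the cube at (-2, -1) (footprint 11.5×29) is included at this height (area 333.50 mm²); the r=5.5 cylinder at (6.5, 16) contributes a regular 12-gon of circumradius 5.5 (area = (12/2)·5.500²·sin(360°/12) = 90.75 mm²); After the difference (first − rest): starting from the 28.5×5.5 cube (156.75 mm²), the 15×30 cube at (5.5, 4) partially overlaps it — only the 22.50 mm² overlap (of its 450.00 mm²) is removed, clipping the outline; the 11.5×29 cube at (-2, -1) partially overlaps it — only the 46.25 mm² overlap (of its 333.50 mm²) is removed, clipping the outline; the r=5.5 cylinder at (6.5, 16) misses the remaining region (no effect) — area = 88.00 mm². At z = 6.9: the cube is present — its section is the full 28.5×5.5 rectangle (area 156.75 mm²); the 15×30 cube at (5.5, 4) contributes its full rectangle (area 450.00 mm²); the cube at (-2, -1) (footprint 11.5×29) is included at this height (area 333.50 mm²); the r=5.5 cylinder at (6.5, 16) contributes a regular 12-gon of circumradius 5.5 (area = (12/2)·5.500²·sin(360°/12) = 90.75 mm²); Taking the first minus the rest: starting from the 28.5×5.5 cube (156.75 mm²), the 15×30 cube at (5.5, 4) partially overlaps it — only the 22.50 mm² overlap (of its 450.00 mm²) is removed, clipping the outline; the 11.5×29 cube at (-2, -1) partially overlaps it — only the 46.25 mm² overlap (of its 333.50 mm²) is removed, clipping the outline; the r=5.5 cylinder at (6.5, 16) misses the remaining region (no effect) — area = 88.00 mm². Checking containment: the cross-section at z = 6.9 is a subset of the cross-section at z = 2.85.

entirely on top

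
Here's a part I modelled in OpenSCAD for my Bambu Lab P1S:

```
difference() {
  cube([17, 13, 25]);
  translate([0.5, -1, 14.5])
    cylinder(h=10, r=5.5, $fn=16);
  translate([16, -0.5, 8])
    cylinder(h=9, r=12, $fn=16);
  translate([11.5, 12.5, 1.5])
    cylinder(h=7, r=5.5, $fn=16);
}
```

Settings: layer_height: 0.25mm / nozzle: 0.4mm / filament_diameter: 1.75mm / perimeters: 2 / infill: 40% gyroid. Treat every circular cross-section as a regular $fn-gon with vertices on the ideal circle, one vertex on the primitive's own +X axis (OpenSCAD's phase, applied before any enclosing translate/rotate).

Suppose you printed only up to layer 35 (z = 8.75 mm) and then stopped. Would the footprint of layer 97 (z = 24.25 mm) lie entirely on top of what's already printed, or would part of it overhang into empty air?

Compare the two slices. At z = 8.75: the cube is present — its section is the full 17×13 rectangle (area 221.00 mm²); the cylinder at (0.5, -1) is absent (z outside [14.5, 24.5]); the r=12 cylinder at (16, -0.5) contributes a regular 16-gon of circumradius 12 (area = (16/2)·12.000²·sin(360°/16) = 440.85 mm²); the cylinder at (11.5, 12.5) is absent (z outside [1.5, 8.5]); Subtracting the remaining from the first: starting from the 17×13 cube (221.00 mm²), the r=12 cylinder at (16, -0.5) partially overlaps it — only the 115.64 mm² overlap (of its 440.85 mm²) is removed, clipping the outline — area = 105.36 mm². At z = 24.25: the cube (footprint 17×13) is included at this height (area 221.00 mm²); the cylinder at (0.5, -1): section is a regular 16-gon, circumradius r=5.5 (area = (16/2)·5.500²·sin(360°/16) = 92.61 mm²); the cylinder at (16, -0.5) does not reach this height (z outside [8, 17]); the cylinder at (11.5, 12.5) does not reach this height (z outside [1.5, 8.5]); Taking the first minus the rest: starting from the 17×13 cube (221.00 mm²), the r=5.5 cylinder at (0.5, -1) partially overlaps it — only the 19.98 mm² overlap (of its 92.61 mm²) is removed, clipping the outline — area = 201.02 mm². Checking containment: at z = 24.25 the cross-section extends beyond the z = 8.75 cross-section by about 113.08 mm².

part overhangs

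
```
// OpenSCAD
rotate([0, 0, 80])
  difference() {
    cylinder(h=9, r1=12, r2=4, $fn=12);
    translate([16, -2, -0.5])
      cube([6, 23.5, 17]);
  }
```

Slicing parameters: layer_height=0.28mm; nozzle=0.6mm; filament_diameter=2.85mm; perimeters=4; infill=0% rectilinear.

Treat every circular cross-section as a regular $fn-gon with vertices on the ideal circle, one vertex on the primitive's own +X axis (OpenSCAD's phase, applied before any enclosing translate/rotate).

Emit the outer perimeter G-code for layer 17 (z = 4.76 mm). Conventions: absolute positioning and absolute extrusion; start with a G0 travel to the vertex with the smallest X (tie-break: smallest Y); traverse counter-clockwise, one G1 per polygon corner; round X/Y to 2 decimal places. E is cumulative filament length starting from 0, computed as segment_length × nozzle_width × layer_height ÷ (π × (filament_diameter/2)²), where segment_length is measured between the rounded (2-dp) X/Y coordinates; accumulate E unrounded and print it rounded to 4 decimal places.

G0 X-7.65 Y1.35 Z4.76
G1 X-7.30 Y-2.66 E0.1060
G1 X-4.99 Y-5.95 E0.2119
G1 X-1.35 Y-7.65 E0.3177
G1 X2.66 Y-7.30 E0.4237
G1 X5.95 Y-4.99 E0.5295
G1 X7.65 Y-1.35 E0.6353
G1 X7.30 Y2.66 E0.7413
G1 X4.99 Y5.95 E0.8472
G1 X1.35 Y7.65 E0.9530
G1 X-2.66 Y7.30 E1.0590
G1 X-5.95 Y4.99 E1.1649
G1 X-7.65 Y1.35 E1.2707

At z = 4.76 mm: the cone: at t=0.529 of its height the radius interpolates to r₁+(r₂−r₁)t = 7.769, giving a regular 12-gon of that circumradius; the cube at (16, -2) is present — its section is the full 6×23.5 rectangle; Subtracting the remaining from the first: starting from the cone, the 6×23.5 cube at (16, -2) misses the remaining region (no effect) — 1 connected region; (whole slice rotated 80° about Z — lengths, areas and connectivity unchanged). The outline is a single polygon with 12 vertices. Extrusion per mm of travel: 0.6 × 0.28 / (π × 1.425²) = 0.026335. Accumulating E over each segment gives final E = 1.2707.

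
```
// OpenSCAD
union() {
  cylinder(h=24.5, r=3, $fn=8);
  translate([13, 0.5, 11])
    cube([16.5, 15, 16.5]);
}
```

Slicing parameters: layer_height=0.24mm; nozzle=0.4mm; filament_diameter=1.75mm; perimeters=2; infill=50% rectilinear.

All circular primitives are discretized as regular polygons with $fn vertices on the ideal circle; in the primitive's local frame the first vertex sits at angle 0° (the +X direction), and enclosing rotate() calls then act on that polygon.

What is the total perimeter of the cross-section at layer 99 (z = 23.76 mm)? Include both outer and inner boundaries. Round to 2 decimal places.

At z = 23.76 mm: the r=3 cylinder contributes a regular 8-gon of circumradius 3 (perimeter = 2·8·3.000·sin(180°/8) = 18.37 mm); the cube at (13, 0.5) is present — its section is the full 16.5×15 rectangle (perimeter 63.00 mm); Taking the union: the 2 present regions are separate (no shared area or edge), so areas and boundary lengths simply add and each stays a separate island — boundary = 81.37 mm. Overall, the cross-section has 2 separate islands. Total boundary length (outer) = 81.37 mm.

81.37 mm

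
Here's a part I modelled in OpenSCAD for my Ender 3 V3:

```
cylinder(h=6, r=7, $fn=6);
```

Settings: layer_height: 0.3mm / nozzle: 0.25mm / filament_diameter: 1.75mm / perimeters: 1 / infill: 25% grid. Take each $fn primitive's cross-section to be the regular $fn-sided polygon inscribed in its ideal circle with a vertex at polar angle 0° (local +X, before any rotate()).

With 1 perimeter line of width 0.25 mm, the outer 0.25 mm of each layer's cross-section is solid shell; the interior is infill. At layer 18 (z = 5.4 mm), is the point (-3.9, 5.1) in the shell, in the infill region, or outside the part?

At z = 5.4 mm: the r=7 cylinder gives a regular 6-gon of circumradius 7 (constant along its height). Overall, the cross-section is a single solid region. The nearest boundary edge runs (-3.50, 6.06)→(-7.00, 0.00); distance from the point to it = 0.13 mm. The point is inside the cross-section, 0.13 mm from the nearest boundary — within the 0.25 mm shell band (1 × 0.25).

shell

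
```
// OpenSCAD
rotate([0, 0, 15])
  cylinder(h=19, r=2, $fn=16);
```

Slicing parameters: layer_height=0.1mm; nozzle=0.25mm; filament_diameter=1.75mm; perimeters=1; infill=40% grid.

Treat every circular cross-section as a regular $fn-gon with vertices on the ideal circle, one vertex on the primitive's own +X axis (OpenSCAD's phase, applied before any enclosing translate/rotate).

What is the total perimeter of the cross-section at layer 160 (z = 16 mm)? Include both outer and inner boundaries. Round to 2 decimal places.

At z = 16 mm: the r=2 cylinder gives a regular 16-gon of circumradius 2 (constant along its height) (perimeter = 2·16·2.000·sin(180°/16) = 12.49 mm); (whole slice rotated 15° about Z — lengths, areas and connectivity unchanged). Overall, the cross-section is a single solid region. Total boundary length (outer) = 12.49 mm.

12.49 mm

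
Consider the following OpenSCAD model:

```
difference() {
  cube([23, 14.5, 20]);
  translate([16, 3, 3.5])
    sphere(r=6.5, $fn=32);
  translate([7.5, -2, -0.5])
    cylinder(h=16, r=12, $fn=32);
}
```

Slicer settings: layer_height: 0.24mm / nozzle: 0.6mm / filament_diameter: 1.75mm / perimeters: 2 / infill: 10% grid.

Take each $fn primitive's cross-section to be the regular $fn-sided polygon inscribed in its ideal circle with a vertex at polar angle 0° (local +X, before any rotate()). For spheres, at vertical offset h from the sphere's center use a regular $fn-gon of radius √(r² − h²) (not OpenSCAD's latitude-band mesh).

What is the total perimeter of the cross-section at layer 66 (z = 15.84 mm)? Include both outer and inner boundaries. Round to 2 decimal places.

75.00 mm

At z = 15.84 mm: the cube is present — its section is the full 23×14.5 rectangle (perimeter 75.00 mm); the sphere at (16, 3) does not reach this height (|z−center|=12.340 > r=6.5); the cylinder at (7.5, -2) is not intersected at this z (z outside [-0.5, 15.5]); Taking the first minus the rest: none of the subtracted shapes is present at this height, so the 23×14.5 cube is unchanged — boundary = 75.00 mm. Overall, the cross-section is a single solid region. Total boundary length (outer) = 75.00 mm.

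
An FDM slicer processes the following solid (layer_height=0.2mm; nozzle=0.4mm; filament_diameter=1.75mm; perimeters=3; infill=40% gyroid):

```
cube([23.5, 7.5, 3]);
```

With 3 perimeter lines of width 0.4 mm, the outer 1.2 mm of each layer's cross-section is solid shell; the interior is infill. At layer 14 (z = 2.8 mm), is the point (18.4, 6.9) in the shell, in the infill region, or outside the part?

At z = 2.8 mm: the cube (footprint 23.5×7.5) is included at this height. Overall, the cross-section is a single solid region. The nearest boundary edge runs (23.50, 7.50)→(0.00, 7.50); distance from the point to it = 0.60 mm. The point is inside the cross-section, 0.60 mm from the nearest boundary — within the 1.2 mm shell band (3 × 0.4).

shell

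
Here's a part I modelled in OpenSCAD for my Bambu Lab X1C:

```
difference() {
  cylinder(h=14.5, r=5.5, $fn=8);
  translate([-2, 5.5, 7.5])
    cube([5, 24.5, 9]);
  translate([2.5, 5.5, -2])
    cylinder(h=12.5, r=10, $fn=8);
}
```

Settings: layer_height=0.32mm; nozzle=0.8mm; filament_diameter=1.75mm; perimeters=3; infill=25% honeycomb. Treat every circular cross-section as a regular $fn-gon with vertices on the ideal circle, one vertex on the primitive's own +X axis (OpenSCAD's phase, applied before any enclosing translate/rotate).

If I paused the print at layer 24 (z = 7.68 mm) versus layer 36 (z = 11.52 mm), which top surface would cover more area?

layer 36 (z = 11.52 mm)

Layer 24 (z = 7.68): the cylinder: section is a regular 8-gon, circumradius r=5.5 (area = (8/2)·5.500²·sin(360°/8) = 85.56 mm²); the 5×24.5 cube at (-2, 5.5) contributes its full rectangle (area 122.50 mm²); the r=10 cylinder at (2.5, 5.5) contributes a regular 8-gon of circumradius 10 (area = (8/2)·10.000²·sin(360°/8) = 282.84 mm²); Taking the first minus the rest: starting from the r=5.5 cylinder (85.56 mm²), the 5×24.5 cube at (-2, 5.5) misses the remaining region (no effect); the r=10 cylinder at (2.5, 5.5) partially overlaps it — only the 73.64 mm² overlap (of its 282.84 mm²) is removed, clipping the outline — area = 11.92 mm². So its area = 11.92 mm². Layer 36 (z = 11.52): the r=5.5 cylinder contributes a regular 8-gon of circumradius 5.5 (area = (8/2)·5.500²·sin(360°/8) = 85.56 mm²); the cube at (-2, 5.5) (footprint 5×24.5) is included at this height (area 122.50 mm²); the cylinder at (2.5, 5.5) is not intersected at this z (z outside [-2, 10.5]); Subtracting the remaining from the first: starting from the r=5.5 cylinder (85.56 mm²), the 5×24.5 cube at (-2, 5.5) misses the remaining region (no effect) — area = 85.56 mm². So its area = 85.56 mm². Layer 36 is larger (85.56 vs 11.92 mm²).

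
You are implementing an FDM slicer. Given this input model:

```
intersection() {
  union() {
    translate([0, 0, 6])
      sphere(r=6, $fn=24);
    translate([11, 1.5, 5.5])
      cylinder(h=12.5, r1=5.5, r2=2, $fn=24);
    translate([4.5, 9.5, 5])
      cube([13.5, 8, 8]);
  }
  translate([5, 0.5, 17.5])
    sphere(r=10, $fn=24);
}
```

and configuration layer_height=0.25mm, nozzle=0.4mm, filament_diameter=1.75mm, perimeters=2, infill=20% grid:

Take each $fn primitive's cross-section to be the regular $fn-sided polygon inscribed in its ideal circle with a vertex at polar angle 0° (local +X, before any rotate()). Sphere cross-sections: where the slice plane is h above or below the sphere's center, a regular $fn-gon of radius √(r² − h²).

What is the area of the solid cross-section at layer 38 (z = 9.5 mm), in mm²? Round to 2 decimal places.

63.15 mm²

At z = 9.5 mm: the r=6 sphere contributes a regular 24-gon of circumradius √(6²−3.5²) = 4.873 (area = (24/2)·4.873²·sin(360°/24) = 73.76 mm²); the cone at (11, 1.5) contributes a regular 24-gon of circumradius 4.380 (interpolated between r1=5.5 and r2=2 at t=0.320) (area = (24/2)·4.380²·sin(360°/24) = 59.58 mm²); the cube at (4.5, 9.5) (footprint 13.5×8) is included at this height (area 108.00 mm²); Combining (union): the 3 present regions are separate (no shared area or edge), so areas and boundary lengths simply add and each stays a separate island — area = 241.35 mm²; the r=10 sphere at (5, 0.5) contributes a regular 24-gon of circumradius √(10²−8²) = 6.000 (area = (24/2)·6.000²·sin(360°/24) = 111.81 mm²); Taking the intersection: the r=10 sphere at (5, 0.5) partially overlaps the result so far; clipping to the common part keeps 63.15 mm² — area = 63.15 mm². Overall, the cross-section has 2 separate islands. Net area = 63.15 mm².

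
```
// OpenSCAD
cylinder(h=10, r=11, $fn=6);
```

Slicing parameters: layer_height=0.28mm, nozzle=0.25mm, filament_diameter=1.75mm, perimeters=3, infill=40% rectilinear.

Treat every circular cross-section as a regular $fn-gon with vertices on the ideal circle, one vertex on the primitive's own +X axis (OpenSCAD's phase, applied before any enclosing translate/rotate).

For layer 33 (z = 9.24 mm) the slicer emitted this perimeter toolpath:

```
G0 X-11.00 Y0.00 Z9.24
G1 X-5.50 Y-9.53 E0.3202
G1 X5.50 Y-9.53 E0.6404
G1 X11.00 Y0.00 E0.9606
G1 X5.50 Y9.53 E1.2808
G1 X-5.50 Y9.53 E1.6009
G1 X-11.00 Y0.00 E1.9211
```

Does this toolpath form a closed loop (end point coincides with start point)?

yes

Start point (G0): (-11.00, 0.00). End point (last G1): the path returns to the start — closed.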